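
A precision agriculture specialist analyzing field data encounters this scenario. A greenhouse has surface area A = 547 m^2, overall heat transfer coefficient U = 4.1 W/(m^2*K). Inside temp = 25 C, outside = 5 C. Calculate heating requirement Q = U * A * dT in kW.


dT = 25 - (5) = 20 K
Q = U * A * dT
  = 4.1 * 547 * 20
  = 44854 W = 44.85 kW


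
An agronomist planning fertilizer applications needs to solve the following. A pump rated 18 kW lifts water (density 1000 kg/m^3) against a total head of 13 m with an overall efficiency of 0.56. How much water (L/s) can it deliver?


Q = (P * 1000 * eta) / (rho * g * H)
  = (18 * 1000 * 0.56) / (1000 * 9.81 * 13)
  = 10080 / 127530
  = 0.07904 m^3/s = 79.04 L/s


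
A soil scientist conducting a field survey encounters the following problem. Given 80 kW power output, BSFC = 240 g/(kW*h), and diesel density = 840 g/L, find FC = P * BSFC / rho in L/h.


FC = P * BSFC / rho_fuel
   = 80 * 240 / 840
   = 19200 / 840
   = 22.86 L/h


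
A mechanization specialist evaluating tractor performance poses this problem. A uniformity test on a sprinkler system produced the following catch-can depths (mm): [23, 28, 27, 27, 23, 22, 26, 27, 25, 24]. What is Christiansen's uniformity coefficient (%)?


xbar = 252 / 10 = 25.200
sum|xi - xbar| = 18
CU = 100 * (1 - 18 / (10 * 25.200))
   = 100 * (1 - 0.0714)
   = 92.86%


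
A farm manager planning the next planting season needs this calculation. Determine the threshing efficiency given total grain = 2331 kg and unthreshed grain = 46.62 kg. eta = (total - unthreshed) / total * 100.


eta = (total - unthreshed) / total * 100
    = (2331 - 46.62) / 2331 * 100
    = 2284.38 / 2331 * 100
    = 98%


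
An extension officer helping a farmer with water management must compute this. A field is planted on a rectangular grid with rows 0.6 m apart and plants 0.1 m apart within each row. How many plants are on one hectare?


D = 10000 / (row_sp * plant_sp)
  = 10000 / (0.6 * 0.1)
  = 10000 / 0.0600
  = 166666.67 plants/ha


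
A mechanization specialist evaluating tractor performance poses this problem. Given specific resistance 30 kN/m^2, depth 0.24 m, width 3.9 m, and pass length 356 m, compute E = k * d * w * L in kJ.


E = k * d * w * L
  = 30 * 0.24 * 3.9 * 356
  = 9996.48 kJ


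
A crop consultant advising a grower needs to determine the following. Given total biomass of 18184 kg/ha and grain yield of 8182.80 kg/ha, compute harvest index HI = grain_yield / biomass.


HI = grain_yield / biomass
   = 8182.80 / 18184
   = 0.45


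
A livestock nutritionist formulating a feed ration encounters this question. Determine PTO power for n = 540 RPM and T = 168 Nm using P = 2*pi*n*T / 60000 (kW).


P = 2*pi*n*T / 60000
  = 2*pi * 540 * 168 / 60000
  = 570010.57 / 60000
  = 9.50 kW


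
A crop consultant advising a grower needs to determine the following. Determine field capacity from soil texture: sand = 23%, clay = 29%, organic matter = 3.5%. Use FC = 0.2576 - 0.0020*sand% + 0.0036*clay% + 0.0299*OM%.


FC = 0.2576 - 0.0020*23 + 0.0036*29 + 0.0299*3.5
   = 0.2576 - 0.0460 + 0.1044 + 0.1047
   = 0.4207


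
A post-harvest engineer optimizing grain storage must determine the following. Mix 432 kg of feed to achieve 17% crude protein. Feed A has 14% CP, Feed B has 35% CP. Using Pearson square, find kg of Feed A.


parts_A = CP_b - target = 35 - 17 = 18
parts_B = target - CP_a = 17 - 14 = 3
total_parts = 18 + 3 = 21
Feed A = 432 * 18 / 21 = 370.29 kg
Feed B = 432 * 3 / 21 = 61.71 kg

370.29 kg


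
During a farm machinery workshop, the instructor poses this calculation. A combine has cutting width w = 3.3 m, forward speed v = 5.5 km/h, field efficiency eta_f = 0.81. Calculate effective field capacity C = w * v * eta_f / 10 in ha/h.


C = w * v * eta_f / 10
  = 3.3 * 5.5 * 0.81 / 10
  = 14.70 / 10
  = 1.47 ha/h


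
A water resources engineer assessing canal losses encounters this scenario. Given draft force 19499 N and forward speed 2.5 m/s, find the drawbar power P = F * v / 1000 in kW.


P = F * v / 1000
  = 19499 * 2.5 / 1000
  = 48747.50 / 1000
  = 48.75 kW


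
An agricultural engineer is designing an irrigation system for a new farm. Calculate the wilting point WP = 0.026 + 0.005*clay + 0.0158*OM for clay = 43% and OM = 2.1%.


WP = 0.026 + 0.005*43 + 0.0158*2.1
   = 0.026 + 0.2150 + 0.0332
   = 0.2742


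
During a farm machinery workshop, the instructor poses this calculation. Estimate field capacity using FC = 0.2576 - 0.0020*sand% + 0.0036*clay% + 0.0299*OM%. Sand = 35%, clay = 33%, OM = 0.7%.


FC = 0.2576 - 0.0020*35 + 0.0036*33 + 0.0299*0.7
   = 0.2576 - 0.0700 + 0.1188 + 0.0209
   = 0.3273


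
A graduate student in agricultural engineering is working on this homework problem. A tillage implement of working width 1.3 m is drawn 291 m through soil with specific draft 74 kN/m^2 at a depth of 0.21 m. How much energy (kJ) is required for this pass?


E = k * d * w * L
  = 74 * 0.21 * 1.3 * 291
  = 5878.78 kJ


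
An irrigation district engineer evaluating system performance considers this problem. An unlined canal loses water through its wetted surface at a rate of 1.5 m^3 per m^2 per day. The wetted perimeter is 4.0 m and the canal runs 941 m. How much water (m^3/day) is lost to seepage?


S = C * P * L
  = 1.5 * 4.0 * 941
  = 5646 m^3/day


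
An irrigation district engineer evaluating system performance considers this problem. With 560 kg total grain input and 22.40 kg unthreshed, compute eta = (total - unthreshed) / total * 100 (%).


eta = (total - unthreshed) / total * 100
    = (560 - 22.40) / 560 * 100
    = 537.60 / 560 * 100
    = 96%


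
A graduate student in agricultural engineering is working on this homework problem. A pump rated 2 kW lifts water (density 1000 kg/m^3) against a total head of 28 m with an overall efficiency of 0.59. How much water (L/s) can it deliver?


Q = (P * 1000 * eta) / (rho * g * H)
  = (2 * 1000 * 0.59) / (1000 * 9.81 * 28)
  = 1180 / 274680
  = 0.00430 m^3/s = 4.30 L/s


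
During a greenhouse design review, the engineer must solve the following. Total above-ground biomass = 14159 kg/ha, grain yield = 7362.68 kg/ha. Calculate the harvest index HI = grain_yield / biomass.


HI = grain_yield / biomass
   = 7362.68 / 14159
   = 0.52


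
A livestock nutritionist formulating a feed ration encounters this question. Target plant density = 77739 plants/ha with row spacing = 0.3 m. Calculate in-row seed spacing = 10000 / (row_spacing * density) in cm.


spacing = 10000 / (row_sp * density)
        = 10000 / (0.3 * 77739)
        = 10000 / 23321.70
        = 0.42879 m = 42.88 cm


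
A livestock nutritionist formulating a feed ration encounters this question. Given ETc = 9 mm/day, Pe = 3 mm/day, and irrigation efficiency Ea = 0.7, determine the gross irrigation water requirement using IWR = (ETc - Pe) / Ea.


IWR = (ETc - Pe) / Ea
    = (9 - 3) / 0.7
    = 6 / 0.7
    = 8.57 mm/day


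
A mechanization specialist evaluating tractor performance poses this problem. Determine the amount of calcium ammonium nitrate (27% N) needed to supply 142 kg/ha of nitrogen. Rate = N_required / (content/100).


Rate = N_required / (N_content / 100)
     = 142 / (27 / 100)
     = 142 / 0.27
     = 525.93 kg/ha


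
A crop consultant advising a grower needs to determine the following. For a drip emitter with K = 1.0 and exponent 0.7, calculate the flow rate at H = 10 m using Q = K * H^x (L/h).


Q = K * H^x
  = 1.0 * 10^0.7
  = 1.0 * 5.0119
  = 5.01 L/h


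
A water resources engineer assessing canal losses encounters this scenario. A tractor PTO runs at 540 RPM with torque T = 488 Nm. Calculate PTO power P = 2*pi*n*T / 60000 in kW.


P = 2*pi*n*T / 60000
  = 2*pi * 540 * 488 / 60000
  = 1655744.99 / 60000
  = 27.60 kW


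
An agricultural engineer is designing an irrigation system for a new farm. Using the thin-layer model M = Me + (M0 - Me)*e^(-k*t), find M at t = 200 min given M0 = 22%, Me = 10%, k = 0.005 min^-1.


M = Me + (M0 - Me) * e^(-k*t)
  = 10 + (22 - 10) * e^(-0.005*200)
  = 10 + 12 * e^(-1)
  = 10 + 12 * 0.36788
  = 10 + 4.4146
  = 14.41%


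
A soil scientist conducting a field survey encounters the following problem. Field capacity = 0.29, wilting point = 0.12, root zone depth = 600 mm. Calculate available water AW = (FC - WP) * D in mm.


AW = (FC - WP) * D
   = (0.29 - 0.12) * 600
   = 0.17 * 600
   = 102 mm


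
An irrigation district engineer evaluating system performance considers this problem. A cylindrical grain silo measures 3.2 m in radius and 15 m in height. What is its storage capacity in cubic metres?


V = pi * r^2 * h
  = pi * 3.2^2 * 15
  = pi * 10.24 * 15
  = 482.55 m^3


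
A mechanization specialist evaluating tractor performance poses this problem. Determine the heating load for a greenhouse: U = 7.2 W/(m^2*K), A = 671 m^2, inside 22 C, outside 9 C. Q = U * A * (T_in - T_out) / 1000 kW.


dT = 22 - (9) = 13 K
Q = U * A * dT
  = 7.2 * 671 * 13
  = 62805.60 W = 62.81 kW


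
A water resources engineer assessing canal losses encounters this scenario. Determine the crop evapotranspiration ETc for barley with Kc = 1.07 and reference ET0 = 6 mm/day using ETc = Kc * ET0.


ETc = Kc * ET0
    = 1.07 * 6
    = 6.42 mm/day


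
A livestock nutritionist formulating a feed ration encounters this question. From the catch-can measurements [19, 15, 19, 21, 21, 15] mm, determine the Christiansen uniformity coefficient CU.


xbar = 110 / 6 = 18.333
sum|xi - xbar| = 13.333
CU = 100 * (1 - 13.333 / (6 * 18.333))
   = 100 * (1 - 0.1212)
   = 87.88%


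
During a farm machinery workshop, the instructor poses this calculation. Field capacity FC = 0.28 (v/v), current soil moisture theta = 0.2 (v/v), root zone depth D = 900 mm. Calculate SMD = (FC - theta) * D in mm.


SMD = (FC - theta) * D
    = (0.28 - 0.2) * 900
    = 0.080 * 900
    = 72 mm


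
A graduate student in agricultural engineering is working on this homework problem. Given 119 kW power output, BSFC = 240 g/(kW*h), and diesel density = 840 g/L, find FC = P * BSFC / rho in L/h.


FC = P * BSFC / rho_fuel
   = 119 * 240 / 840
   = 28560 / 840
   = 34 L/h


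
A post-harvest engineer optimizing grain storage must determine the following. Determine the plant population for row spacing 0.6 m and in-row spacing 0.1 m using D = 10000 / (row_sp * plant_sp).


D = 10000 / (row_sp * plant_sp)
  = 10000 / (0.6 * 0.1)
  = 10000 / 0.0600
  = 166666.67 plants/ha


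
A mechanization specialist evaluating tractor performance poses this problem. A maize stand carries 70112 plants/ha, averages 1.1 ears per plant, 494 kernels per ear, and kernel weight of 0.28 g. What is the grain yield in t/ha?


Y = density * ears * kernels * kw
  = 70112 * 1.1 * 494 * 0.28 g/ha
  = 10667681.02 g/ha
  = 10667.68 kg/ha = 10.67 t/ha


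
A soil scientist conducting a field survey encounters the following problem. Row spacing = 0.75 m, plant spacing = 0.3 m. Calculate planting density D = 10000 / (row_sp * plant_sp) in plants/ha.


D = 10000 / (row_sp * plant_sp)
  = 10000 / (0.75 * 0.3)
  = 10000 / 0.2250
  = 44444.44 plants/ha


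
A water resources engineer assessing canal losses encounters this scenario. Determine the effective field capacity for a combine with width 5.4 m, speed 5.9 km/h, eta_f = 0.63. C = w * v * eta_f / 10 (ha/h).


C = w * v * eta_f / 10
  = 5.4 * 5.9 * 0.63 / 10
  = 20.07 / 10
  = 2.01 ha/h


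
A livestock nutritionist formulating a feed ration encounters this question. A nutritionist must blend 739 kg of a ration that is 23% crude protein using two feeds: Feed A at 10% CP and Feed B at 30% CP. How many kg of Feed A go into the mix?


parts_A = CP_b - target = 30 - 23 = 7
parts_B = target - CP_a = 23 - 10 = 13
total_parts = 7 + 13 = 20
Feed A = 739 * 7 / 20 = 258.65 kg
Feed B = 739 * 13 / 20 = 480.35 kg

258.65 kg


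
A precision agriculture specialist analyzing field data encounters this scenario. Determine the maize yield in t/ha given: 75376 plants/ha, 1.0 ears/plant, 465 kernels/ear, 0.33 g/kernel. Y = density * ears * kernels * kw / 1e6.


Y = density * ears * kernels * kw
  = 75376 * 1.0 * 465 * 0.33 g/ha
  = 11566447.20 g/ha
  = 11566.45 kg/ha = 11.57 t/ha


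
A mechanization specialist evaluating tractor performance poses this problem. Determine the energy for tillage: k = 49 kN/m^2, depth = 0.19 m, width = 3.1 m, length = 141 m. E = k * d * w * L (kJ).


E = k * d * w * L
  = 49 * 0.19 * 3.1 * 141
  = 4069.40 kJ


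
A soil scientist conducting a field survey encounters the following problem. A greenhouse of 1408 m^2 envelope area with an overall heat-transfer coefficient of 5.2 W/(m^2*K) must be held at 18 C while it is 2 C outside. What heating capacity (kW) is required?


dT = 18 - (2) = 16 K
Q = U * A * dT
  = 5.2 * 1408 * 16
  = 117145.60 W = 117.15 kW


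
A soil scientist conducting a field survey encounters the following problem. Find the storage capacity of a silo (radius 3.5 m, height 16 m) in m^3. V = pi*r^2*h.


V = pi * r^2 * h
  = pi * 3.5^2 * 16
  = pi * 12.25 * 16
  = 615.75 m^3


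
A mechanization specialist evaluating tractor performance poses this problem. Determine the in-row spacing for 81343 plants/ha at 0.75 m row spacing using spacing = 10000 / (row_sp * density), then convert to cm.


spacing = 10000 / (row_sp * density)
        = 10000 / (0.75 * 81343)
        = 10000 / 61007.25
        = 0.16391 m = 16.39 cm


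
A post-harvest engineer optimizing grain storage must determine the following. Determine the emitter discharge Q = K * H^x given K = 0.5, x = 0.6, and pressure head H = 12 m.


Q = K * H^x
  = 0.5 * 12^0.6
  = 0.5 * 4.4413
  = 2.22 L/h


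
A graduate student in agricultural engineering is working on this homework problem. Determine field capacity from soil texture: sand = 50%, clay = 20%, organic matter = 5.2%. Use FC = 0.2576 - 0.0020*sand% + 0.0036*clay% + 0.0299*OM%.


FC = 0.2576 - 0.0020*50 + 0.0036*20 + 0.0299*5.2
   = 0.2576 - 0.1000 + 0.0720 + 0.1555
   = 0.3851


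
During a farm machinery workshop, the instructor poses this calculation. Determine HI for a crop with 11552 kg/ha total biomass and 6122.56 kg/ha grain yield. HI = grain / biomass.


HI = grain_yield / biomass
   = 6122.56 / 11552
   = 0.53


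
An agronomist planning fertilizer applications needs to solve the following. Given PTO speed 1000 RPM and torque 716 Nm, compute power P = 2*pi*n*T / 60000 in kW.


P = 2*pi*n*T / 60000
  = 2*pi * 1000 * 716 / 60000
  = 4498760.68 / 60000
  = 74.98 kW


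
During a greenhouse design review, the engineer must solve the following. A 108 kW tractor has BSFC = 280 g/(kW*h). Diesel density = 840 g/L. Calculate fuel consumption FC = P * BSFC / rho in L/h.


FC = P * BSFC / rho_fuel
   = 108 * 280 / 840
   = 30240 / 840
   = 36 L/h


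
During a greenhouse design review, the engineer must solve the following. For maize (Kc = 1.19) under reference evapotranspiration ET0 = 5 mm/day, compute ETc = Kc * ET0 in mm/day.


ETc = Kc * ET0
    = 1.19 * 5
    = 5.95 mm/day


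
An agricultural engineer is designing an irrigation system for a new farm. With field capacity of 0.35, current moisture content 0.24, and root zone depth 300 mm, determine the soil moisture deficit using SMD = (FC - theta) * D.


SMD = (FC - theta) * D
    = (0.35 - 0.24) * 300
    = 0.110 * 300
    = 33 mm


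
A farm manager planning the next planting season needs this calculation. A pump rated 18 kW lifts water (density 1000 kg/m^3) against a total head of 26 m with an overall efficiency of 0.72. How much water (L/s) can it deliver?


Q = (P * 1000 * eta) / (rho * g * H)
  = (18 * 1000 * 0.72) / (1000 * 9.81 * 26)
  = 12960 / 255060
  = 0.05081 m^3/s = 50.81 L/s


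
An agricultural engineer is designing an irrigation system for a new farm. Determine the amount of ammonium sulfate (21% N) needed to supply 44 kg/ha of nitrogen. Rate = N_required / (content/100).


Rate = N_required / (N_content / 100)
     = 44 / (21 / 100)
     = 44 / 0.21
     = 209.52 kg/ha


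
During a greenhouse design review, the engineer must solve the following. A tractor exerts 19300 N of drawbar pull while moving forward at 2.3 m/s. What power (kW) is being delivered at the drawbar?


P = F * v / 1000
  = 19300 * 2.3 / 1000
  = 44390 / 1000
  = 44.39 kW


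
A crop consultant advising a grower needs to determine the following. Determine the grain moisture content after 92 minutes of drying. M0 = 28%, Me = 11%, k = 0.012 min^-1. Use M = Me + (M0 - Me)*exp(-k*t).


M = Me + (M0 - Me) * e^(-k*t)
  = 11 + (28 - 11) * e^(-0.012*92)
  = 11 + 17 * e^(-1.104)
  = 11 + 17 * 0.33154
  = 11 + 5.6362
  = 16.64%


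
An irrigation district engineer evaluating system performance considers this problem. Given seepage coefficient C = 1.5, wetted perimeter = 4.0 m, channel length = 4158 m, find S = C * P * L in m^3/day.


S = C * P * L
  = 1.5 * 4.0 * 4158
  = 24948 m^3/day


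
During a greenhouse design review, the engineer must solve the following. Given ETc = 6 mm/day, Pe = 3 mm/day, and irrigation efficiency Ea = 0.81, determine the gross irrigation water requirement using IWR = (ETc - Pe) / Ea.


IWR = (ETc - Pe) / Ea
    = (6 - 3) / 0.81
    = 3 / 0.81
    = 3.70 mm/day


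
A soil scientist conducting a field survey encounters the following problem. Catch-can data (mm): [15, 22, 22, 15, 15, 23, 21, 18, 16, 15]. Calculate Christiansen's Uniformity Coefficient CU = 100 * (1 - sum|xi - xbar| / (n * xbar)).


xbar = 182 / 10 = 18.200
sum|xi - xbar| = 30.400
CU = 100 * (1 - 30.400 / (10 * 18.200))
   = 100 * (1 - 0.1670)
   = 83.30%


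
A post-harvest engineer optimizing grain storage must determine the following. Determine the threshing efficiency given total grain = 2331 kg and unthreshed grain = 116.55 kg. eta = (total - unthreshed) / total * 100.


eta = (total - unthreshed) / total * 100
    = (2331 - 116.55) / 2331 * 100
    = 2214.45 / 2331 * 100
    = 95%


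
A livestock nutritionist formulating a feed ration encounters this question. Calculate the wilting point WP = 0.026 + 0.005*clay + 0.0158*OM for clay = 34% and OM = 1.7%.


WP = 0.026 + 0.005*34 + 0.0158*1.7
   = 0.026 + 0.1700 + 0.0269
   = 0.2229


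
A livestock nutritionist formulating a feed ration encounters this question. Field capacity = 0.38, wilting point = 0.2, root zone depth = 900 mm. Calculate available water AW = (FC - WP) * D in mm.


AW = (FC - WP) * D
   = (0.38 - 0.2) * 900
   = 0.18 * 900
   = 162 mm


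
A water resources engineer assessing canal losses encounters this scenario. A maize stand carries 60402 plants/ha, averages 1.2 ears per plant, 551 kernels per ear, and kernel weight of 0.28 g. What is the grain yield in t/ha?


Y = density * ears * kernels * kw
  = 60402 * 1.2 * 551 * 0.28 g/ha
  = 11182584.67 g/ha
  = 11182.58 kg/ha = 11.18 t/ha


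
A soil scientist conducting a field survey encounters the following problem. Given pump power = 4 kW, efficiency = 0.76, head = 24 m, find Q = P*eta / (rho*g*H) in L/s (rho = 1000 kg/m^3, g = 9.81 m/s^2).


Q = (P * 1000 * eta) / (rho * g * H)
  = (4 * 1000 * 0.76) / (1000 * 9.81 * 24)
  = 3040 / 235440
  = 0.01291 m^3/s = 12.91 L/s


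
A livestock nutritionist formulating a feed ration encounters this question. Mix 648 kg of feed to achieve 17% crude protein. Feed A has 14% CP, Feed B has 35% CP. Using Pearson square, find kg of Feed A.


parts_A = CP_b - target = 35 - 17 = 18
parts_B = target - CP_a = 17 - 14 = 3
total_parts = 18 + 3 = 21
Feed A = 648 * 18 / 21 = 555.43 kg
Feed B = 648 * 3 / 21 = 92.57 kg

555.43 kg


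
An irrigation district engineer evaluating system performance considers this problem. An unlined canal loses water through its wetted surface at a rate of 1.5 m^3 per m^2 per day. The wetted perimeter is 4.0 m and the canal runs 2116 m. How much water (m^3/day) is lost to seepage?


S = C * P * L
  = 1.5 * 4.0 * 2116
  = 12696 m^3/day


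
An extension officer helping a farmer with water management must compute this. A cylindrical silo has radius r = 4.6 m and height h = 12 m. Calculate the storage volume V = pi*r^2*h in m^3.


V = pi * r^2 * h
  = pi * 4.6^2 * 12
  = pi * 21.16 * 12
  = 797.71 m^3


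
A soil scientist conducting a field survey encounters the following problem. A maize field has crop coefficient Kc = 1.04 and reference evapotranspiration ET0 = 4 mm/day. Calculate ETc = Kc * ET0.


ETc = Kc * ET0
    = 1.04 * 4
    = 4.16 mm/day


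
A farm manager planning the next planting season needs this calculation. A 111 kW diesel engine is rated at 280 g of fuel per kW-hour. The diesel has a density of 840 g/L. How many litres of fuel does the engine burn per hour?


FC = P * BSFC / rho_fuel
   = 111 * 280 / 840
   = 31080 / 840
   = 37 L/h


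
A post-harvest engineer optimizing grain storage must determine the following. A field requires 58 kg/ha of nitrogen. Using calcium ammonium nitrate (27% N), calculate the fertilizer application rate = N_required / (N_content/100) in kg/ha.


Rate = N_required / (N_content / 100)
     = 58 / (27 / 100)
     = 58 / 0.27
     = 214.81 kg/ha


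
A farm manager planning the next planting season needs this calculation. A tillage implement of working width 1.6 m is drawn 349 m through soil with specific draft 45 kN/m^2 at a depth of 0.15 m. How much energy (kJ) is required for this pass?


E = k * d * w * L
  = 45 * 0.15 * 1.6 * 349
  = 3769.20 kJ


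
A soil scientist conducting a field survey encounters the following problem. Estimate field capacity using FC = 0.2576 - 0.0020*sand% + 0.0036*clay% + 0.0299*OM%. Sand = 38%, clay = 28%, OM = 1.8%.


FC = 0.2576 - 0.0020*38 + 0.0036*28 + 0.0299*1.8
   = 0.2576 - 0.0760 + 0.1008 + 0.0538
   = 0.3362


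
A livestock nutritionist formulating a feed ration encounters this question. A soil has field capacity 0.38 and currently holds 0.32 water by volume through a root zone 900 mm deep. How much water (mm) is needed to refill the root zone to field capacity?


SMD = (FC - theta) * D
    = (0.38 - 0.32) * 900
    = 0.060 * 900
    = 54 mm


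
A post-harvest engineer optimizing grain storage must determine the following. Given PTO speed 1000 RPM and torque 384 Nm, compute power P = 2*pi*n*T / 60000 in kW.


P = 2*pi*n*T / 60000
  = 2*pi * 1000 * 384 / 60000
  = 2412743.16 / 60000
  = 40.21 kW


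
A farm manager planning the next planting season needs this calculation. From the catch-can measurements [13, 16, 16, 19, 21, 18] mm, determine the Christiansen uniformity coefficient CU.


xbar = 103 / 6 = 17.167
sum|xi - xbar| = 13
CU = 100 * (1 - 13 / (6 * 17.167))
   = 100 * (1 - 0.1262)
   = 87.38%


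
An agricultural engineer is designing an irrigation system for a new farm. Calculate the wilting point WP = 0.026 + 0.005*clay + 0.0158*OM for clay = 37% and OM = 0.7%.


WP = 0.026 + 0.005*37 + 0.0158*0.7
   = 0.026 + 0.1850 + 0.0111
   = 0.2221


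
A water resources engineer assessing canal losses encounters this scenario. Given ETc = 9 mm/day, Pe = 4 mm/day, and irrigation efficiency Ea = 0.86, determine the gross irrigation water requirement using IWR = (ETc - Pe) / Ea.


IWR = (ETc - Pe) / Ea
    = (9 - 4) / 0.86
    = 5 / 0.86
    = 5.81 mm/day


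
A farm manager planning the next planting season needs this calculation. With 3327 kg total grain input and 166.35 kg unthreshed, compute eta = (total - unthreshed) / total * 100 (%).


eta = (total - unthreshed) / total * 100
    = (3327 - 166.35) / 3327 * 100
    = 3160.65 / 3327 * 100
    = 95%


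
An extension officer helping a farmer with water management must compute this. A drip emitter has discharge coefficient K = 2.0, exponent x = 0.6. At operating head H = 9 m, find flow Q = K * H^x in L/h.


Q = K * H^x
  = 2.0 * 9^0.6
  = 2.0 * 3.7372
  = 7.47 L/h


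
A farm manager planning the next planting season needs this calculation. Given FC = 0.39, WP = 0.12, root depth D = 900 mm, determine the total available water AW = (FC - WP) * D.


AW = (FC - WP) * D
   = (0.39 - 0.12) * 900
   = 0.27 * 900
   = 243 mm


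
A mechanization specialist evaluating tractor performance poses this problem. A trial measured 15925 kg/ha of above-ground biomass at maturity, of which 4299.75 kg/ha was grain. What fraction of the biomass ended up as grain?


HI = grain_yield / biomass
   = 4299.75 / 15925
   = 0.27


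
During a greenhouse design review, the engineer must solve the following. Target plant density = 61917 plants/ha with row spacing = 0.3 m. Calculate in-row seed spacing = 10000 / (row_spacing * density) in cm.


spacing = 10000 / (row_sp * density)
        = 10000 / (0.3 * 61917)
        = 10000 / 18575.10
        = 0.53836 m = 53.84 cm


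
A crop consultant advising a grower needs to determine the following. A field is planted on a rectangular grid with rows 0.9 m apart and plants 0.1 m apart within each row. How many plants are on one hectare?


D = 10000 / (row_sp * plant_sp)
  = 10000 / (0.9 * 0.1)
  = 10000 / 0.0900
  = 111111.11 plants/ha


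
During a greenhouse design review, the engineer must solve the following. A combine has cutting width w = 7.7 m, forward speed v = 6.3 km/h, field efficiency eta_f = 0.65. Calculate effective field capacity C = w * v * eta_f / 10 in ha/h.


C = w * v * eta_f / 10
  = 7.7 * 6.3 * 0.65 / 10
  = 31.53 / 10
  = 3.15 ha/h


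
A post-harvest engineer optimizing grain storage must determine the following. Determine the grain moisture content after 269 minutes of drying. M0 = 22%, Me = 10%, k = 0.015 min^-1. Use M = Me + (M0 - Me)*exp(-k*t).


M = Me + (M0 - Me) * e^(-k*t)
  = 10 + (22 - 10) * e^(-0.015*269)
  = 10 + 12 * e^(-4.035)
  = 10 + 12 * 0.01769
  = 10 + 0.2122
  = 10.21%


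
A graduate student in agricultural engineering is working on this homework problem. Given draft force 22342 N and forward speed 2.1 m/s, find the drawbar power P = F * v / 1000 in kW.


P = F * v / 1000
  = 22342 * 2.1 / 1000
  = 46918.20 / 1000
  = 46.92 kW


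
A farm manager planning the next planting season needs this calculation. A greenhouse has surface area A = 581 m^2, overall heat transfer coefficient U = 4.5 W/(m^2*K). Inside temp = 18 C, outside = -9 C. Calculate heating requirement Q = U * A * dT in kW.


dT = 18 - (-9) = 27 K
Q = U * A * dT
  = 4.5 * 581 * 27
  = 70591.50 W = 70.59 kW


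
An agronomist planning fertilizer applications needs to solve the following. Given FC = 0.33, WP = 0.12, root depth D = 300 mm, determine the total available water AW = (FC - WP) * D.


AW = (FC - WP) * D
   = (0.33 - 0.12) * 300
   = 0.21 * 300
   = 63 mm


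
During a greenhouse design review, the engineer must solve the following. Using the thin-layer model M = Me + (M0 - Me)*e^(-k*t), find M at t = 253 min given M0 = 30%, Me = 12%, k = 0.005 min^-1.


M = Me + (M0 - Me) * e^(-k*t)
  = 12 + (30 - 12) * e^(-0.005*253)
  = 12 + 18 * e^(-1.265)
  = 12 + 18 * 0.28224
  = 12 + 5.0803
  = 17.08%


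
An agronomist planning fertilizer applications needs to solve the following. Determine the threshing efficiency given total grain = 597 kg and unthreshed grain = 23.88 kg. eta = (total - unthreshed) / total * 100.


eta = (total - unthreshed) / total * 100
    = (597 - 23.88) / 597 * 100
    = 573.12 / 597 * 100
    = 96%


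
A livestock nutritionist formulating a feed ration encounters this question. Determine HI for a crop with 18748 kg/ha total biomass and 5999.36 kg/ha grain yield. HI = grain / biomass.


HI = grain_yield / biomass
   = 5999.36 / 18748
   = 0.32


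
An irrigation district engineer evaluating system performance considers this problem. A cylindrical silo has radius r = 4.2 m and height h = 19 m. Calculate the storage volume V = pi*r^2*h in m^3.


V = pi * r^2 * h
  = pi * 4.2^2 * 19
  = pi * 17.64 * 19
  = 1052.94 m^3


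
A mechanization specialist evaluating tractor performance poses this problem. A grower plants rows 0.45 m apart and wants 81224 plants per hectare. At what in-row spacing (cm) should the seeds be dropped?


spacing = 10000 / (row_sp * density)
        = 10000 / (0.45 * 81224)
        = 10000 / 36550.80
        = 0.27359 m = 27.36 cm


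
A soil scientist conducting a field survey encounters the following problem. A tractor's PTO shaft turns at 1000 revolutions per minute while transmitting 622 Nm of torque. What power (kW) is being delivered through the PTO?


P = 2*pi*n*T / 60000
  = 2*pi * 1000 * 622 / 60000
  = 3908141.26 / 60000
  = 65.14 kW


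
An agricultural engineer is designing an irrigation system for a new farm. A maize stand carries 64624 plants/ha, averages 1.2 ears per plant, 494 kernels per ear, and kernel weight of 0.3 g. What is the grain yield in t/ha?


Y = density * ears * kernels * kw
  = 64624 * 1.2 * 494 * 0.3 g/ha
  = 11492732.16 g/ha
  = 11492.73 kg/ha = 11.49 t/ha


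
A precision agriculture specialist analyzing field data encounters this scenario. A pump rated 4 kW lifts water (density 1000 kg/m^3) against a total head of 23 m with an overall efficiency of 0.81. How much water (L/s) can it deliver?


Q = (P * 1000 * eta) / (rho * g * H)
  = (4 * 1000 * 0.81) / (1000 * 9.81 * 23)
  = 3240 / 225630
  = 0.01436 m^3/s = 14.36 L/s


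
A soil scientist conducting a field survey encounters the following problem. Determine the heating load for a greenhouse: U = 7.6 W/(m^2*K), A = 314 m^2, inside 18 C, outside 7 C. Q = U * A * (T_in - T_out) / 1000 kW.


dT = 18 - (7) = 11 K
Q = U * A * dT
  = 7.6 * 314 * 11
  = 26250.40 W = 26.25 kW


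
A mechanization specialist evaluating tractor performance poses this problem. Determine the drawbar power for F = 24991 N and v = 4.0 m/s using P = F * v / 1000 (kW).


P = F * v / 1000
  = 24991 * 4.0 / 1000
  = 99964 / 1000
  = 99.96 kW


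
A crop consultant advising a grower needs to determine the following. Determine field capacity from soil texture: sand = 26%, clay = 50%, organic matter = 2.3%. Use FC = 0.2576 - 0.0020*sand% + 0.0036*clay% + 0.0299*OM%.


FC = 0.2576 - 0.0020*26 + 0.0036*50 + 0.0299*2.3
   = 0.2576 - 0.0520 + 0.1800 + 0.0688
   = 0.4544


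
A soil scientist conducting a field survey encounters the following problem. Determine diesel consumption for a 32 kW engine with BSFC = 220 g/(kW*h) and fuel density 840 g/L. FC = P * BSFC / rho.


FC = P * BSFC / rho_fuel
   = 32 * 220 / 840
   = 7040 / 840
   = 8.38 L/h


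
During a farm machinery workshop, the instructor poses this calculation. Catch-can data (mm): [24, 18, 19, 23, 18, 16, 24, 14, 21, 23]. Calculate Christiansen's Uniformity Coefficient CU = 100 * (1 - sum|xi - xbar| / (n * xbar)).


xbar = 200 / 10 = 20
sum|xi - xbar| = 30
CU = 100 * (1 - 30 / (10 * 20))
   = 100 * (1 - 0.1500)
   = 85%


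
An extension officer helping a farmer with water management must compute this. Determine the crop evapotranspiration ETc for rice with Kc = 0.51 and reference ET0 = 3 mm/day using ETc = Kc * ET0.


ETc = Kc * ET0
    = 0.51 * 3
    = 1.53 mm/day


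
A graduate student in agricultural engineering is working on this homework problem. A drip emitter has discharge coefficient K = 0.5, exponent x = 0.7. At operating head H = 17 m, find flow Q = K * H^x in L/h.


Q = K * H^x
  = 0.5 * 17^0.7
  = 0.5 * 7.2663
  = 3.63 L/h


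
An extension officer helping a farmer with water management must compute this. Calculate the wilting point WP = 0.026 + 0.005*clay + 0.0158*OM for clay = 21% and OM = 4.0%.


WP = 0.026 + 0.005*21 + 0.0158*4.0
   = 0.026 + 0.1050 + 0.0632
   = 0.1942


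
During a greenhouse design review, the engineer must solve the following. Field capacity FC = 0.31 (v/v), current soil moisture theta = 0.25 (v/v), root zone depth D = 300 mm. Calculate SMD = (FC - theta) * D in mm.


SMD = (FC - theta) * D
    = (0.31 - 0.25) * 300
    = 0.060 * 300
    = 18 mm


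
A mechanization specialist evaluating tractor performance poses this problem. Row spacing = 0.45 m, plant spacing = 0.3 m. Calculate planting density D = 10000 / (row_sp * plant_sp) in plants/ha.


D = 10000 / (row_sp * plant_sp)
  = 10000 / (0.45 * 0.3)
  = 10000 / 0.1350
  = 74074.07 plants/ha


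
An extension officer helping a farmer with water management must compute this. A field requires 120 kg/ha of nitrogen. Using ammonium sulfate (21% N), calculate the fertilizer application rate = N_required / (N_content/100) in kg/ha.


Rate = N_required / (N_content / 100)
     = 120 / (21 / 100)
     = 120 / 0.21
     = 571.43 kg/ha


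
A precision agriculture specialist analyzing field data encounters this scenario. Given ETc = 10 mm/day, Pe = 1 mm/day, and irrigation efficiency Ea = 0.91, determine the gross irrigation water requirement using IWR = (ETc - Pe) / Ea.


IWR = (ETc - Pe) / Ea
    = (10 - 1) / 0.91
    = 9 / 0.91
    = 9.89 mm/day


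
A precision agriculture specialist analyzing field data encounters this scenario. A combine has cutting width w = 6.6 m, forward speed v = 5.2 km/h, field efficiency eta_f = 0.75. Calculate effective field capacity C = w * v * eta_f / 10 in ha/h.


C = w * v * eta_f / 10
  = 6.6 * 5.2 * 0.75 / 10
  = 25.74 / 10
  = 2.57 ha/h


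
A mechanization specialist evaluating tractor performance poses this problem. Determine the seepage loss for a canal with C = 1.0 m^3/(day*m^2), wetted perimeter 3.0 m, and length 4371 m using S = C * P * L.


S = C * P * L
  = 1.0 * 3.0 * 4371
  = 13113 m^3/day


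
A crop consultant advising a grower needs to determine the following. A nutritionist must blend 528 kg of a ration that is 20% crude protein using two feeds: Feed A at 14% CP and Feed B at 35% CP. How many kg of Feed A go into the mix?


parts_A = CP_b - target = 35 - 20 = 15
parts_B = target - CP_a = 20 - 14 = 6
total_parts = 15 + 6 = 21
Feed A = 528 * 15 / 21 = 377.14 kg
Feed B = 528 * 6 / 21 = 150.86 kg

377.14 kg


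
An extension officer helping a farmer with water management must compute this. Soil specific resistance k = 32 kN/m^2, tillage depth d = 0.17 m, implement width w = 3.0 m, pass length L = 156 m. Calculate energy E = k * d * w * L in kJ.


E = k * d * w * L
  = 32 * 0.17 * 3.0 * 156
  = 2545.92 kJ


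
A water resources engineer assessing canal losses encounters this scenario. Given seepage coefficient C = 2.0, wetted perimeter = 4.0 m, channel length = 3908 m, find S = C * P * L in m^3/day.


S = C * P * L
  = 2.0 * 4.0 * 3908
  = 31264 m^3/day


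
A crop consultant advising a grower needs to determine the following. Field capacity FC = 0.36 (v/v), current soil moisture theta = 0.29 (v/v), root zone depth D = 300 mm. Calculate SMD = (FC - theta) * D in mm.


SMD = (FC - theta) * D
    = (0.36 - 0.29) * 300
    = 0.070 * 300
    = 21 mm


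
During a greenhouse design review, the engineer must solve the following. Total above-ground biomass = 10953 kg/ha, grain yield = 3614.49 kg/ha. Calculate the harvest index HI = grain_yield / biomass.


HI = grain_yield / biomass
   = 3614.49 / 10953
   = 0.33


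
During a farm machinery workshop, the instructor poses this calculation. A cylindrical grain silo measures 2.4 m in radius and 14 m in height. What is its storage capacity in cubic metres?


V = pi * r^2 * h
  = pi * 2.4^2 * 14
  = pi * 5.76 * 14
  = 253.34 m^3


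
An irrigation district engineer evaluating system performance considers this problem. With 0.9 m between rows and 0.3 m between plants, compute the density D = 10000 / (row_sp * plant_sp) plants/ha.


D = 10000 / (row_sp * plant_sp)
  = 10000 / (0.9 * 0.3)
  = 10000 / 0.2700
  = 37037.04 plants/ha


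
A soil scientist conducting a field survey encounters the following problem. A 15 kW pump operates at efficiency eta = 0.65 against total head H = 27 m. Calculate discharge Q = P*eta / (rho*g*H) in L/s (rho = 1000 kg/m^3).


Q = (P * 1000 * eta) / (rho * g * H)
  = (15 * 1000 * 0.65) / (1000 * 9.81 * 27)
  = 9750 / 264870
  = 0.03681 m^3/s = 36.81 L/s


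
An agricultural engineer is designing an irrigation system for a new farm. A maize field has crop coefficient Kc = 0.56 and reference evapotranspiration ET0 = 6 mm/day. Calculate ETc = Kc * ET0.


ETc = Kc * ET0
    = 0.56 * 6
    = 3.36 mm/day


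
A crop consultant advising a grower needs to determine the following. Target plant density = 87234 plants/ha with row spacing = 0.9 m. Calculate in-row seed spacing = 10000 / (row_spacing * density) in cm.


spacing = 10000 / (row_sp * density)
        = 10000 / (0.9 * 87234)
        = 10000 / 78510.60
        = 0.12737 m = 12.74 cm


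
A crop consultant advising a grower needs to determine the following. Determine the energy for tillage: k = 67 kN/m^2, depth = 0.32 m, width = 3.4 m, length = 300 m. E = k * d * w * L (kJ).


E = k * d * w * L
  = 67 * 0.32 * 3.4 * 300
  = 21868.80 kJ


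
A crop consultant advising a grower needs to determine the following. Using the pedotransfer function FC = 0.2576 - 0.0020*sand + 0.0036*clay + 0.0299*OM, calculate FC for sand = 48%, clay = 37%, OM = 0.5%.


FC = 0.2576 - 0.0020*48 + 0.0036*37 + 0.0299*0.5
   = 0.2576 - 0.0960 + 0.1332 + 0.0150
   = 0.3098


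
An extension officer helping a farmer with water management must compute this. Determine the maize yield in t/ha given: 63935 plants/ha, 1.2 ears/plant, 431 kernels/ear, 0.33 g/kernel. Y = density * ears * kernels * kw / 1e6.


Y = density * ears * kernels * kw
  = 63935 * 1.2 * 431 * 0.33 g/ha
  = 10912170.06 g/ha
  = 10912.17 kg/ha = 10.91 t/ha


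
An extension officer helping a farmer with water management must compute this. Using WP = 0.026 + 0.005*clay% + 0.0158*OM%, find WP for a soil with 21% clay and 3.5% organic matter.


WP = 0.026 + 0.005*21 + 0.0158*3.5
   = 0.026 + 0.1050 + 0.0553
   = 0.1863


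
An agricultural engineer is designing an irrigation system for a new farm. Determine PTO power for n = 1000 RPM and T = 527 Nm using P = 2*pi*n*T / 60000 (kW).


P = 2*pi*n*T / 60000
  = 2*pi * 1000 * 527 / 60000
  = 3311238.66 / 60000
  = 55.19 kW


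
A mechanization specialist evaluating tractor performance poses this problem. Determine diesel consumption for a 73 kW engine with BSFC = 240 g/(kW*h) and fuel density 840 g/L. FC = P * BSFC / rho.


FC = P * BSFC / rho_fuel
   = 73 * 240 / 840
   = 17520 / 840
   = 20.86 L/h


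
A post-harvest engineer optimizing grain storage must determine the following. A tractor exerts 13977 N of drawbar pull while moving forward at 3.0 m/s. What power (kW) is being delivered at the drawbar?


P = F * v / 1000
  = 13977 * 3.0 / 1000
  = 41931 / 1000
  = 41.93 kW


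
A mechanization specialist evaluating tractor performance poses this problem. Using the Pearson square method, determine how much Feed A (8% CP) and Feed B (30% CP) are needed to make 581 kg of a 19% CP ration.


parts_A = CP_b - target = 30 - 19 = 11
parts_B = target - CP_a = 19 - 8 = 11
total_parts = 11 + 11 = 22
Feed A = 581 * 11 / 22 = 290.50 kg
Feed B = 581 * 11 / 22 = 290.50 kg


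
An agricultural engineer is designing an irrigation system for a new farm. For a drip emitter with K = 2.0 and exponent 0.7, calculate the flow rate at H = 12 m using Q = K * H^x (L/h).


Q = K * H^x
  = 2.0 * 12^0.7
  = 2.0 * 5.6941
  = 11.39 L/h


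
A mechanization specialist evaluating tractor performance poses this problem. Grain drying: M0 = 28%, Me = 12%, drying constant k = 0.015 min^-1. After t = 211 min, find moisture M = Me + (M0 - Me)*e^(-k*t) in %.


M = Me + (M0 - Me) * e^(-k*t)
  = 12 + (28 - 12) * e^(-0.015*211)
  = 12 + 16 * e^(-3.165)
  = 12 + 16 * 0.04221
  = 12 + 0.6754
  = 12.68%


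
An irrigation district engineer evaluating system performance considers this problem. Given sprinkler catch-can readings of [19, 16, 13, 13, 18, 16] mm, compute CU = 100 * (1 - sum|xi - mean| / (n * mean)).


xbar = 95 / 6 = 15.833
sum|xi - xbar| = 11.333
CU = 100 * (1 - 11.333 / (6 * 15.833))
   = 100 * (1 - 0.1193)
   = 88.07%
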